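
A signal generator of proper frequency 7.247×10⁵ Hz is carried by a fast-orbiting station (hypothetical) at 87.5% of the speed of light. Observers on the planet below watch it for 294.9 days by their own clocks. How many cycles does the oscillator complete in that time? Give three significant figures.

β = 0.875; γ = 1/√(1 − 0.875²) = 1/√0.2344 = 2.066
During 294.9 days of lab time, the oscillator's proper time advances by τ = Δt/γ = 294.9/2.066 = 142.8 days = 1.234×10⁷ s.
N = f × τ = 7.247×10⁵ × 1.234×10⁷ = 8.939×10¹².

N = 8.94×10¹²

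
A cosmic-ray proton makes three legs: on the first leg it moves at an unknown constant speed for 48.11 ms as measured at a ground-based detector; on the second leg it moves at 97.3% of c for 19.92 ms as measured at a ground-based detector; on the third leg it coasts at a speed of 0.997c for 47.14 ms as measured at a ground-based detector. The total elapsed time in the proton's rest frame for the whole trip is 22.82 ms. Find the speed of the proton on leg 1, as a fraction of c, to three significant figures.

β = 0.953

Leg 1: speed unknown; τ_1 = 48.11/γ_1.
Leg 2: β = 0.973; γ = 1/√(1 − 0.973²) = 1/√0.05327 = 4.333; τ_2 = 19.92/4.333 = 4.598 ms.
Leg 3: γ = 1/√(1 − 0.997²) = 1/√0.005991 = 12.92; τ_3 = 47.14/12.92 = 3.649 ms.
Total proper time: τ_1 + 4.598 + 3.649 = 22.82, so τ_1 = 22.82 − 8.246 = 14.57 ms.
γ_1 = 48.11/14.57 = 3.301; β = √(1 − 1/γ²) = √0.9082.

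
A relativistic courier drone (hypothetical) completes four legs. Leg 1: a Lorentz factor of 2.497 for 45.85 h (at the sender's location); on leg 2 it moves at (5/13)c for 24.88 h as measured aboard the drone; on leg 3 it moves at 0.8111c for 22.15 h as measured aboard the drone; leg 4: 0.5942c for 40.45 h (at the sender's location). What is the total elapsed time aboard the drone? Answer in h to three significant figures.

Leg 1: γ = 2.497; τ_1 = 45.85/2.497 = 18.36 h.
Leg 2: 24.88 h is already measured aboard the drone.
Leg 3: 22.15 h is already measured aboard the drone.
Leg 4: γ = 1/√(1 − 0.5942²) = 1/√0.6469 = 1.243; τ_4 = 40.45/1.243 = 32.53 h.
Total: 18.36 + 24.88 + 22.15 + 32.53 h.

τ = 97.9 h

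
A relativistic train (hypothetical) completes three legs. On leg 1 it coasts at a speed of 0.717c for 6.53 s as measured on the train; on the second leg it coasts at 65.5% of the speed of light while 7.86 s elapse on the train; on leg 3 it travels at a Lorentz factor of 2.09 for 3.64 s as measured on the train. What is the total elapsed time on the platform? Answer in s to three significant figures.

Leg 1: γ = 1/√(1 − 0.717²) = 1/√0.4859 = 1.435; Δt_1 = 1.435 × 6.53 = 9.368 s.
Leg 2: β = 0.655; γ = 1/√(1 − 0.655²) = 1/√0.5710 = 1.323; Δt_2 = 1.323 × 7.86 = 10.40 s.
Leg 3: γ = 2.09; Δt_3 = 2.090 × 3.64 = 7.608 s.
Total: 9.368 + 10.40 + 7.608 s.

Δt = 27.4 s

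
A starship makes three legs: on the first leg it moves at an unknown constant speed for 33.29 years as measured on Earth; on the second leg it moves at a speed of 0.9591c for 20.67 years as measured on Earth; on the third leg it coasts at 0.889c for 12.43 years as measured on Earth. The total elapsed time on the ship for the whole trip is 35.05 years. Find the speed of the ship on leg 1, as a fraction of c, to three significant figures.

Leg 1: speed unknown; τ_1 = 33.29/γ_1.
Leg 2: γ = 1/√(1 − 0.9591²) = 1/√0.08013 = 3.533; τ_2 = 20.67/3.533 = 5.851 years.
Leg 3: γ = 1/√(1 − 0.889²) = 1/√0.2097 = 2.184; τ_3 = 12.43/2.184 = 5.692 years.
Total proper time: τ_1 + 5.851 + 5.692 = 35.05, so τ_1 = 35.05 − 11.54 = 23.51 years.
γ_1 = 33.29/23.51 = 1.416; β = √(1 − 1/γ²) = √0.5014.

β = 0.708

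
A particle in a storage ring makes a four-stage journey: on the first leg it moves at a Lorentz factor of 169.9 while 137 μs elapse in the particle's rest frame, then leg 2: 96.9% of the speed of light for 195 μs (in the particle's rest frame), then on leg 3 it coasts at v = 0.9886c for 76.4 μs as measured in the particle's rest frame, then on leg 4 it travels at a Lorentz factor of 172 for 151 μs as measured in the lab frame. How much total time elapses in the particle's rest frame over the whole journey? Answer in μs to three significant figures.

τ = 409 μs

Leg 1: 137 μs is already measured in the particle's rest frame.
Leg 2: 195 μs is already measured in the particle's rest frame.
Leg 3: 76.4 μs is already measured in the particle's rest frame.
Leg 4: γ = 172; τ_4 = 151/172.0 = 0.8779 μs.
Total: 137.0 + 195.0 + 76.40 + 0.8779 μs.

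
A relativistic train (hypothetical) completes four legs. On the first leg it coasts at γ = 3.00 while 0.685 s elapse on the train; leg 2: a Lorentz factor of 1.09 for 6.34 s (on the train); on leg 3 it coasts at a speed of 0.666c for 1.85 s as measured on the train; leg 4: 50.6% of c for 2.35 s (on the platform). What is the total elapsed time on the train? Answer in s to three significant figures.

τ = 10.9 s

Leg 1: 0.685 s is already measured on the train.
Leg 2: 6.34 s is already measured on the train.
Leg 3: 1.85 s is already measured on the train.
Leg 4: β = 0.506; γ = 1/√(1 − 0.506²) = 1/√0.7440 = 1.159; τ_4 = 2.35/1.159 = 2.027 s.
Total: 0.6850 + 6.340 + 1.850 + 2.027 s.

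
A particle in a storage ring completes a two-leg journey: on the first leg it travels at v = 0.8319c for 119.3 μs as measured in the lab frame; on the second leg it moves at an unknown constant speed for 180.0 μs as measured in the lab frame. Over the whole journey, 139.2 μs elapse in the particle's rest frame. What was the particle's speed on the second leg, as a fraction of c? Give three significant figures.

Leg 1: γ = 1/√(1 − 0.8319²) = 1/√0.3079 = 1.802; τ_1 = 119.3/1.802 = 66.20 μs.
Leg 2: speed unknown; τ_2 = 180.0/γ_2.
Total proper time: 66.20 + τ_2 = 139.2, so τ_2 = 139.2 − 66.20 = 73.00 μs.
γ_2 = 180.0/73.00 = 2.466; β = √(1 − 1/γ²) = √0.8355.

β = 0.914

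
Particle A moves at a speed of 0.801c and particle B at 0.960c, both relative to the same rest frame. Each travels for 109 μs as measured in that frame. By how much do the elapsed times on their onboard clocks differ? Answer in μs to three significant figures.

|τ_A − τ_B| = 34.7 μs

A: γ = 1/√(1 − 0.801²) = 1/√0.3584 = 1.670; τ_A = 109/1.670 = 65.25 μs.
B: γ = 1/√(1 − 0.960²) = 25/7 ≈ 3.571; τ_B = 109/3.571 = 30.52 μs.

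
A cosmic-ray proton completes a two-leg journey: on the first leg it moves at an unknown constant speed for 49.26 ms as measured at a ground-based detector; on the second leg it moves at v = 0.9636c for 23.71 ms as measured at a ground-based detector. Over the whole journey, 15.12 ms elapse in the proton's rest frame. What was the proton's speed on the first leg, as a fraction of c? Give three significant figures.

Leg 1: speed unknown; τ_1 = 49.26/γ_1.
Leg 2: γ = 1/√(1 − 0.9636²) = 1/√0.07148 = 3.740; τ_2 = 23.71/3.740 = 6.339 ms.
Total proper time: τ_1 + 6.339 = 15.12, so τ_1 = 15.12 − 6.339 = 8.781 ms.
γ_1 = 49.26/8.781 = 5.610; β = √(1 − 1/γ²) = √0.9682.

β = 0.984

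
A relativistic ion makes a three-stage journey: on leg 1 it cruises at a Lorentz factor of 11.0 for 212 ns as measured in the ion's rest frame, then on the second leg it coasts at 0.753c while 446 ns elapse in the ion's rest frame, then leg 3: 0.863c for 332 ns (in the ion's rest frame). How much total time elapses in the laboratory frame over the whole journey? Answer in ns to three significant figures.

Leg 1: γ = 11.0; Δt_1 = 11.00 × 212 = 2332 ns.
Leg 2: γ = 1/√(1 − 0.753²) = 1/√0.4330 = 1.520; Δt_2 = 1.520 × 446 = 677.8 ns.
Leg 3: γ = 1/√(1 − 0.863²) = 1/√0.2552 = 1.979; Δt_3 = 1.979 × 332 = 657.2 ns.
Total: 2332 + 677.8 + 657.2 ns.

Δt = 3670 ns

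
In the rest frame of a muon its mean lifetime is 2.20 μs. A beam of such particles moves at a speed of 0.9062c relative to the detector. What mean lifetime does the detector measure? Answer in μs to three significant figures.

γ = 1/√(1 − 0.9062²) = 1/√0.1788 = 2.365
The rest-frame lifetime is the proper time; the lab measures the dilated interval Δt = γτ₀ = 2.365 × 2.20 μs.

Δt = 5.20 μs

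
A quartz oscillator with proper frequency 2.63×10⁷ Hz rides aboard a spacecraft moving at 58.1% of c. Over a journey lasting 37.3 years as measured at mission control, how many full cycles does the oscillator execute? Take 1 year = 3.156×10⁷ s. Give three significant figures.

N = 2.52×10¹⁶

β = 0.581; γ = 1/√(1 − 0.581²) = 1/√0.6624 = 1.229
The oscillator's own cycle count is N = f × τ where τ is the proper time aboard the spacecraft. τ = Δt/γ = 37.3/1.229 = 30.36 years = 9.581×10⁸ s.
N = 2.63×10⁷ × 9.581×10⁸ = 2.520×10¹⁶.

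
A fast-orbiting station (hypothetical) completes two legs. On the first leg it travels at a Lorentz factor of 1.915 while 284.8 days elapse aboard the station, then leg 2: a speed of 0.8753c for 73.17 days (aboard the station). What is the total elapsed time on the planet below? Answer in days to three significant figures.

Leg 1: γ = 1.915; Δt_1 = 1.915 × 284.8 = 545.4 days.
Leg 2: γ = 1/√(1 − 0.8753²) = 1/√0.2338 = 2.068; Δt_2 = 2.068 × 73.17 = 151.3 days.
Total: 545.4 + 151.3 days.

Δt = 697 days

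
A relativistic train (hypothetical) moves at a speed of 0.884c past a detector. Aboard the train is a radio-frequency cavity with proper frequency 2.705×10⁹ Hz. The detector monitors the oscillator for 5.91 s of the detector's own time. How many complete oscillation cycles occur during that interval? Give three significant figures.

γ = 1/√(1 − 0.884²) = 1/√0.2185 = 2.139
During 5.91 s of lab time, the oscillator's proper time advances by τ = Δt/γ = 5.91/2.139 = 2.763 s = 2.763×10⁰ s.
N = f × τ = 2.705×10⁹ × 2.763×10⁰ = 7.474×10⁹.

N = 7.47×10⁹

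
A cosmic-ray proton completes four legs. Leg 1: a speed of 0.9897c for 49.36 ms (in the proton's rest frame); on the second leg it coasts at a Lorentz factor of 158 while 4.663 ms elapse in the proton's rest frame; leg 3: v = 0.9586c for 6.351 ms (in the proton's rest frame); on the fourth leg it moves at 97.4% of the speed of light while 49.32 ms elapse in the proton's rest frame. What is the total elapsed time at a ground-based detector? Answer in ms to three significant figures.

Δt = 1320 ms

Leg 1: γ = 1/√(1 − 0.9897²) = 1/√0.02049 = 6.985; Δt_1 = 6.985 × 49.36 = 344.8 ms.
Leg 2: γ = 158; Δt_2 = 158.0 × 4.663 = 736.8 ms.
Leg 3: γ = 1/√(1 − 0.9586²) = 1/√0.08109 = 3.512; Δt_3 = 3.512 × 6.351 = 22.30 ms.
Leg 4: β = 0.974; γ = 1/√(1 − 0.974²) = 1/√0.05132 = 4.414; Δt_4 = 4.414 × 49.32 = 217.7 ms.
Total: 344.8 + 736.8 + 22.30 + 217.7 ms.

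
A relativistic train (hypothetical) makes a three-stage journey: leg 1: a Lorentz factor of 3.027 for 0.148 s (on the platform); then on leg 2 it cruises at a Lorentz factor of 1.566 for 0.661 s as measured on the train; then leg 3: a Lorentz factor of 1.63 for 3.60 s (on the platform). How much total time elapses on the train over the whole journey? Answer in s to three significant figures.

Leg 1: γ = 3.027; τ_1 = 0.148/3.027 = 0.04889 s.
Leg 2: 0.661 s is already measured on the train.
Leg 3: γ = 1.63; τ_3 = 3.60/1.630 = 2.209 s.
Total: 0.04889 + 0.6610 + 2.209 s.

τ = 2.92 s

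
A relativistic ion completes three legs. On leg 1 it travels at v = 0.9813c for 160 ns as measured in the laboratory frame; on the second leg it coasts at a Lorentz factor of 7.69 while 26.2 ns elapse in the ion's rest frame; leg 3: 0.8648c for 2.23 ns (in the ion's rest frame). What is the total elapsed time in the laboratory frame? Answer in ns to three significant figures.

Leg 1: 160 ns is already measured in the laboratory frame.
Leg 2: γ = 7.69; Δt_2 = 7.690 × 26.2 = 201.5 ns.
Leg 3: γ = 1/√(1 − 0.8648²) = 1/√0.2521 = 1.992; Δt_3 = 1.992 × 2.23 = 4.441 ns.
Total: 160.0 + 201.5 + 4.441 ns.

Δt = 366 ns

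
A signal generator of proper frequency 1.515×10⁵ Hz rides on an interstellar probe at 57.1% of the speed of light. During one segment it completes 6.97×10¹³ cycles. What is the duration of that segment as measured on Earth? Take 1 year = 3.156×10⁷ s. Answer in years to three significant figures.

Δt = 17.8 years

β = 0.571; γ = 1/√(1 − 0.571²) = 1/√0.6740 = 1.218
Proper time for N cycles: τ = N/f = 6.97×10¹³/(1.515×10⁵) = 4.601×10⁸ s = 14.58 years.
Lab-frame duration Δt = γτ = 1.218 × 14.58 = 17.76 years.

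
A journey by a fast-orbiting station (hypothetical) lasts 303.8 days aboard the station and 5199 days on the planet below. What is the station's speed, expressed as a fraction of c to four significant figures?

The proper time is measured aboard the station (both events occur at the station's location); Δt is measured on the planet below. γ = Δt/τ = 5199/303.8 = 17.11.
β = √(1 − 1/γ²) = √(1 − 0.003415) = √0.9966

v = 0.9983c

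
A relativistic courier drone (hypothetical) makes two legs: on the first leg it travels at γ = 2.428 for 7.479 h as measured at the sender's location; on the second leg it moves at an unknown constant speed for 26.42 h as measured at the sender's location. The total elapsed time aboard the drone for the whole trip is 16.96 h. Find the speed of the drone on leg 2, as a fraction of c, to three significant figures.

Leg 1: γ = 2.428; τ_1 = 7.479/2.428 = 3.080 h.
Leg 2: speed unknown; τ_2 = 26.42/γ_2.
Total proper time: 3.080 + τ_2 = 16.96, so τ_2 = 16.96 − 3.080 = 13.88 h.
γ_2 = 26.42/13.88 = 1.904; β = √(1 − 1/γ²) = √0.7240.

β = 0.851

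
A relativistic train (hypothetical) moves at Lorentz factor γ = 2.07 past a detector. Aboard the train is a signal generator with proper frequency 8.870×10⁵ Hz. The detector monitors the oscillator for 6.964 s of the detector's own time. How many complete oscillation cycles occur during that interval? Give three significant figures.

γ = 2.07
During 6.964 s of lab time, the oscillator's proper time advances by τ = Δt/γ = 6.964/2.070 = 3.364 s = 3.364×10⁰ s.
N = f × τ = 8.870×10⁵ × 3.364×10⁰ = 2.984×10⁶.

N = 2.98×10⁶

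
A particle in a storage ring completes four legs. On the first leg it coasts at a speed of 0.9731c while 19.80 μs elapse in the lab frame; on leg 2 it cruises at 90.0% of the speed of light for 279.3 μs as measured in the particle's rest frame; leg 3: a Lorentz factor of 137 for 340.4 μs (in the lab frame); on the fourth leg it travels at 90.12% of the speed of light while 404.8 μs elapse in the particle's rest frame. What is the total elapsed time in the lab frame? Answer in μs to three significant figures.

Δt = 1930 μs

Leg 1: 19.80 μs is already measured in the lab frame.
Leg 2: β = 0.900; γ = 1/√(1 − 0.900²) = 1/√0.1900 = 2.294; Δt_2 = 2.294 × 279.3 = 640.8 μs.
Leg 3: 340.4 μs is already measured in the lab frame.
Leg 4: β = 0.9012; γ = 1/√(1 − 0.9012²) = 1/√0.1878 = 2.307; Δt_4 = 2.307 × 404.8 = 934.0 μs.
Total: 19.80 + 640.8 + 340.4 + 934.0 μs.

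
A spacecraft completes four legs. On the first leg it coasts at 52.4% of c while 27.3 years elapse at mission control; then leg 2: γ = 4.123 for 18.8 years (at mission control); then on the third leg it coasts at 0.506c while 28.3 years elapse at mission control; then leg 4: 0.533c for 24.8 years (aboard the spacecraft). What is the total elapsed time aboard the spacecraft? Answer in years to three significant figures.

Leg 1: β = 0.524; γ = 1/√(1 − 0.524²) = 1/√0.7254 = 1.174; τ_1 = 27.3/1.174 = 23.25 years.
Leg 2: γ = 4.123; τ_2 = 18.8/4.123 = 4.560 years.
Leg 3: γ = 1/√(1 − 0.506²) = 1/√0.7440 = 1.159; τ_3 = 28.3/1.159 = 24.41 years.
Leg 4: 24.8 years is already measured aboard the spacecraft.
Total: 23.25 + 4.560 + 24.41 + 24.80 years.

τ = 77.0 years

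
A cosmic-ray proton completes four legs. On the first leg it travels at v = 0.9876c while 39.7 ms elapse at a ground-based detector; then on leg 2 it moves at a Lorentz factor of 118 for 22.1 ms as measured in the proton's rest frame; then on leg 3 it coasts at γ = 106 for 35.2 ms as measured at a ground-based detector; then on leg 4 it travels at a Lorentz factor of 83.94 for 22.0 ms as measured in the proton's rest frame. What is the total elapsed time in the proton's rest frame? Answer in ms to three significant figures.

τ = 50.7 ms

Leg 1: γ = 1/√(1 − 0.9876²) = 1/√0.02465 = 6.370; τ_1 = 39.7/6.370 = 6.233 ms.
Leg 2: 22.1 ms is already measured in the proton's rest frame.
Leg 3: γ = 106; τ_3 = 35.2/106.0 = 0.3321 ms.
Leg 4: 22.0 ms is already measured in the proton's rest frame.
Total: 6.233 + 22.10 + 0.3321 + 22.00 ms.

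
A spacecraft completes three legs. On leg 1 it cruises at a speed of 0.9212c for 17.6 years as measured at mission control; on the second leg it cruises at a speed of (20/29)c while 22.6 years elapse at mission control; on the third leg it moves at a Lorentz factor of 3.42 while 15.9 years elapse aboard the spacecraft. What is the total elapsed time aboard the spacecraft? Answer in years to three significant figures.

Leg 1: γ = 1/√(1 − 0.9212²) = 1/√0.1514 = 2.570; τ_1 = 17.6/2.570 = 6.848 years.
Leg 2: γ = 1/√(1 − (20/29)²) = 29/21 ≈ 1.381; τ_2 = 22.6/1.381 = 16.37 years.
Leg 3: 15.9 years is already measured aboard the spacecraft.
Total: 6.848 + 16.37 + 15.90 years.

τ = 39.1 years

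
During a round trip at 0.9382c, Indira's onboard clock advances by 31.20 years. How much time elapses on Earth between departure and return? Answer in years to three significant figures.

Δt = 90.1 years

γ = 1/√(1 − 0.9382²) = 1/√0.1198 = 2.889
Earth-frame duration is the dilated interval: Δt = γτ = 2.889 × 31.20 years.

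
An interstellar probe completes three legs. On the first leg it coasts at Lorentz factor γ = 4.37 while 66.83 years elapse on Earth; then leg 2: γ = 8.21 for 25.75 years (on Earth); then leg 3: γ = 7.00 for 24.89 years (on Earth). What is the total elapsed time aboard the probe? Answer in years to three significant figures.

Leg 1: γ = 4.37; τ_1 = 66.83/4.370 = 15.29 years.
Leg 2: γ = 8.21; τ_2 = 25.75/8.210 = 3.136 years.
Leg 3: γ = 7.00; τ_3 = 24.89/7.000 = 3.556 years.
Total: 15.29 + 3.136 + 3.556 years.

τ = 22.0 years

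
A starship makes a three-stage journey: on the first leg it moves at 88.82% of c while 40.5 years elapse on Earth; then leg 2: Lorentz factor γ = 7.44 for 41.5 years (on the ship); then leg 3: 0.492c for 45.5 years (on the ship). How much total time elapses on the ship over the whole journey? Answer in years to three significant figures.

τ = 106 years

Leg 1: β = 0.8882; γ = 1/√(1 − 0.8882²) = 1/√0.2111 = 2.176; τ_1 = 40.5/2.176 = 18.61 years.
Leg 2: 41.5 years is already measured on the ship.
Leg 3: 45.5 years is already measured on the ship.
Total: 18.61 + 41.50 + 45.50 years.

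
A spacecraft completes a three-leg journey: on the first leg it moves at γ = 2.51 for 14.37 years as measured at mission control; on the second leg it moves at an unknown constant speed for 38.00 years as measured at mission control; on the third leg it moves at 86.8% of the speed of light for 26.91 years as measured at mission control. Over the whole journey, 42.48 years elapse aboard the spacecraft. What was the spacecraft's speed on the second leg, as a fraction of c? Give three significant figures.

β = 0.788

Leg 1: γ = 2.51; τ_1 = 14.37/2.510 = 5.725 years.
Leg 2: speed unknown; τ_2 = 38.00/γ_2.
Leg 3: β = 0.868; γ = 1/√(1 − 0.868²) = 1/√0.2466 = 2.014; τ_3 = 26.91/2.014 = 13.36 years.
Total proper time: 5.725 + τ_2 + 13.36 = 42.48, so τ_2 = 42.48 − 19.09 = 23.39 years.
γ_2 = 38.00/23.39 = 1.624; β = √(1 − 1/γ²) = √0.6211.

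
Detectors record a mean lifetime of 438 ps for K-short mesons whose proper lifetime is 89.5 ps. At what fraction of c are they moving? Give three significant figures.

β = 0.979

γ = Δt/τ₀ = 438/89.5 = 4.894
β = √(1 − 1/γ²) = √(1 − 0.04175) = √0.9582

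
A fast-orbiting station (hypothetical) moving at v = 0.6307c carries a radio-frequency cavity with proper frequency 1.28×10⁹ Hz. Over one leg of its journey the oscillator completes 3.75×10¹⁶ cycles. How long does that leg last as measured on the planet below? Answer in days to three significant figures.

Δt = 437 days

γ = 1/√(1 − 0.6307²) = 1/√0.6022 = 1.289
Proper time for N cycles: τ = N/f = 3.75×10¹⁶/(1.28×10⁹) = 2.930×10⁷ s = 339.1 days.
Lab-frame duration Δt = γτ = 1.289 × 339.1 = 436.9 days.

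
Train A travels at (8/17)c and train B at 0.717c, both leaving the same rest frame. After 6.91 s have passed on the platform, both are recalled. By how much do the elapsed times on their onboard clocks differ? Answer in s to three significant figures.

A: γ = 1/√(1 − (8/17)²) = 17/15 ≈ 1.133; τ_A = 6.91/1.133 = 6.097 s.
B: γ = 1/√(1 − 0.717²) = 1/√0.4859 = 1.435; τ_B = 6.91/1.435 = 4.817 s.

|τ_A − τ_B| = 1.28 s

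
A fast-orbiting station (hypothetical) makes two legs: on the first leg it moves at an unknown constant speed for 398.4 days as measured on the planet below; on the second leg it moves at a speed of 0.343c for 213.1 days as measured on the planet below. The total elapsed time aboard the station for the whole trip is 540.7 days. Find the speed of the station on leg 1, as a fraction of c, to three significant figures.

β = 0.519

Leg 1: speed unknown; τ_1 = 398.4/γ_1.
Leg 2: γ = 1/√(1 − 0.343²) = 1/√0.8824 = 1.065; τ_2 = 213.1/1.065 = 200.2 days.
Total proper time: τ_1 + 200.2 = 540.7, so τ_1 = 540.7 − 200.2 = 340.5 days.
γ_1 = 398.4/340.5 = 1.170; β = √(1 − 1/γ²) = √0.2694.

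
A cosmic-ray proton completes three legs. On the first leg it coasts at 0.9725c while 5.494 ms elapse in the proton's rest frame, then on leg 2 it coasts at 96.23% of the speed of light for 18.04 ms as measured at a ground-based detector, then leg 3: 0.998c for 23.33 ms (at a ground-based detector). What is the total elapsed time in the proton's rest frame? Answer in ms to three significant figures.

τ = 11.9 ms

Leg 1: 5.494 ms is already measured in the proton's rest frame.
Leg 2: β = 0.9623; γ = 1/√(1 − 0.9623²) = 1/√0.07398 = 3.677; τ_2 = 18.04/3.677 = 4.907 ms.
Leg 3: γ = 1/√(1 − 0.998²) = 1/√0.003996 = 15.82; τ_3 = 23.33/15.82 = 1.475 ms.
Total: 5.494 + 4.907 + 1.475 ms.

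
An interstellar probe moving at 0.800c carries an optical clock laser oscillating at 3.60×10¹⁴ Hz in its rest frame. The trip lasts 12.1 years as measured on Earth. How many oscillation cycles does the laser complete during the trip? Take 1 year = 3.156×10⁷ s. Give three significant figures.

γ = 1/√(1 − 0.800²) = 1/√0.3600 = 1.667
The oscillator's own cycle count is N = f × τ where τ is the proper time aboard the probe. τ = Δt/γ = 12.1/1.667 = 7.260 years = 2.291×10⁸ s.
N = 3.60×10¹⁴ × 2.291×10⁸ = 8.249×10²².

N = 8.25×10²²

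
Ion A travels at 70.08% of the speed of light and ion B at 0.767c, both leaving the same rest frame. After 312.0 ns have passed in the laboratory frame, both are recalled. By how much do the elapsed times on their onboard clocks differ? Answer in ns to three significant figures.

A: β = 0.7008; γ = 1/√(1 − 0.7008²) = 1/√0.5089 = 1.402; τ_A = 312.0/1.402 = 222.6 ns.
B: γ = 1/√(1 − 0.767²) = 1/√0.4117 = 1.558; τ_B = 312.0/1.558 = 200.2 ns.

|τ_A − τ_B| = 22.4 ns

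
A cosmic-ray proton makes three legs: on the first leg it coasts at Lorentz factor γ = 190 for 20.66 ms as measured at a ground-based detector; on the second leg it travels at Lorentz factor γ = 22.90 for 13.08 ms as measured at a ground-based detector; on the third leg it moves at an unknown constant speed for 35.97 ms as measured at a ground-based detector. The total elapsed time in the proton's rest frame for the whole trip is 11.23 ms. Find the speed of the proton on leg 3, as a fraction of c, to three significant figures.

β = 0.956

Leg 1: γ = 190; τ_1 = 20.66/190.0 = 0.1087 ms.
Leg 2: γ = 22.90; τ_2 = 13.08/22.90 = 0.5712 ms.
Leg 3: speed unknown; τ_3 = 35.97/γ_3.
Total proper time: 0.1087 + 0.5712 + τ_3 = 11.23, so τ_3 = 11.23 − 0.6799 = 10.55 ms.
γ_3 = 35.97/10.55 = 3.409; β = √(1 − 1/γ²) = √0.9140.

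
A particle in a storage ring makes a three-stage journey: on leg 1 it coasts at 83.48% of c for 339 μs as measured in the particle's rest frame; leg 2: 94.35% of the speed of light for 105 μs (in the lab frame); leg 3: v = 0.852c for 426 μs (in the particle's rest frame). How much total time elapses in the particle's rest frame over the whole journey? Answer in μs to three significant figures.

τ = 800 μs

Leg 1: 339 μs is already measured in the particle's rest frame.
Leg 2: β = 0.9435; γ = 1/√(1 − 0.9435²) = 1/√0.1098 = 3.018; τ_2 = 105/3.018 = 34.79 μs.
Leg 3: 426 μs is already measured in the particle's rest frame.
Total: 339.0 + 34.79 + 426.0 μs.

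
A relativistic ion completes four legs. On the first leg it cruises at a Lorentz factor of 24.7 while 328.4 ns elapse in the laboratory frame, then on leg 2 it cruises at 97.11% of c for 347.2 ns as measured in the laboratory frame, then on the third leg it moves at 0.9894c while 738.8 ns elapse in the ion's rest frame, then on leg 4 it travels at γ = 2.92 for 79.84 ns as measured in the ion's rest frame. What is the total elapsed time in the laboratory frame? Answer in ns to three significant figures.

Leg 1: 328.4 ns is already measured in the laboratory frame.
Leg 2: 347.2 ns is already measured in the laboratory frame.
Leg 3: γ = 1/√(1 − 0.9894²) = 1/√0.02109 = 6.886; Δt_3 = 6.886 × 738.8 = 5088 ns.
Leg 4: γ = 2.92; Δt_4 = 2.920 × 79.84 = 233.1 ns.
Total: 328.4 + 347.2 + 5088 + 233.1 ns.

Δt = 6000 ns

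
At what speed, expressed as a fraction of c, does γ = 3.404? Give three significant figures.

β = √(1 − 1/γ²) = √(1 − 1/3.404²) = √(1 − 0.08630) = √0.9137

β = 0.956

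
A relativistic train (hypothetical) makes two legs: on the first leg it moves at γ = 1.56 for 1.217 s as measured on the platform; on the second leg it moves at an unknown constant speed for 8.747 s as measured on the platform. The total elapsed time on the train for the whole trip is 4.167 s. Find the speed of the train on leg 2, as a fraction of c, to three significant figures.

β = 0.922

Leg 1: γ = 1.56; τ_1 = 1.217/1.560 = 0.7801 s.
Leg 2: speed unknown; τ_2 = 8.747/γ_2.
Total proper time: 0.7801 + τ_2 = 4.167, so τ_2 = 4.167 − 0.7801 = 3.387 s.
γ_2 = 8.747/3.387 = 2.583; β = √(1 − 1/γ²) = √0.8501.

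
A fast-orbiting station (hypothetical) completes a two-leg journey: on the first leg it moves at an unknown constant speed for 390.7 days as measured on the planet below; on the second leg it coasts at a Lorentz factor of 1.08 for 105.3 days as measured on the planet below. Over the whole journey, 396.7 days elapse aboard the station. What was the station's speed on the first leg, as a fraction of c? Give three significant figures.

β = 0.643

Leg 1: speed unknown; τ_1 = 390.7/γ_1.
Leg 2: γ = 1.08; τ_2 = 105.3/1.080 = 97.50 days.
Total proper time: τ_1 + 97.50 = 396.7, so τ_1 = 396.7 − 97.50 = 299.2 days.
γ_1 = 390.7/299.2 = 1.306; β = √(1 − 1/γ²) = √0.4135.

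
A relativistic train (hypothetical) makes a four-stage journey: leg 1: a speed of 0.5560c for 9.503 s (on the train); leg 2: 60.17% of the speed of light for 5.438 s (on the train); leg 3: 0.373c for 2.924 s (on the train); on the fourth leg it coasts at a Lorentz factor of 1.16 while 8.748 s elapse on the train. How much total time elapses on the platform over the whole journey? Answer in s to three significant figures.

Leg 1: γ = 1/√(1 − 0.5560²) = 1/√0.6909 = 1.203; Δt_1 = 1.203 × 9.503 = 11.43 s.
Leg 2: β = 0.6017; γ = 1/√(1 − 0.6017²) = 1/√0.6380 = 1.252; Δt_2 = 1.252 × 5.438 = 6.808 s.
Leg 3: γ = 1/√(1 − 0.373²) = 1/√0.8609 = 1.078; Δt_3 = 1.078 × 2.924 = 3.151 s.
Leg 4: γ = 1.16; Δt_4 = 1.160 × 8.748 = 10.15 s.
Total: 11.43 + 6.808 + 3.151 + 10.15 s.

Δt = 31.5 s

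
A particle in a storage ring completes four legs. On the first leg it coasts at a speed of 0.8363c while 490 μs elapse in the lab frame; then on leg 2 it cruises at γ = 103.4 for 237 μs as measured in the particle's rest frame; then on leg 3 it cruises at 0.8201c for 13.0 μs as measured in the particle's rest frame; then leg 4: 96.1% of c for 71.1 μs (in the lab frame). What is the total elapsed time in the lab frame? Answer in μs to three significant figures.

Δt = 2.51×10⁴ μs

Leg 1: 490 μs is already measured in the lab frame.
Leg 2: γ = 103.4; Δt_2 = 103.4 × 237 = 2.451×10⁴ μs.
Leg 3: γ = 1/√(1 − 0.8201²) = 1/√0.3274 = 1.748; Δt_3 = 1.748 × 13.0 = 22.72 μs.
Leg 4: 71.1 μs is already measured in the lab frame.
Total: 490.0 + 2.451×10⁴ + 22.72 + 71.10 μs.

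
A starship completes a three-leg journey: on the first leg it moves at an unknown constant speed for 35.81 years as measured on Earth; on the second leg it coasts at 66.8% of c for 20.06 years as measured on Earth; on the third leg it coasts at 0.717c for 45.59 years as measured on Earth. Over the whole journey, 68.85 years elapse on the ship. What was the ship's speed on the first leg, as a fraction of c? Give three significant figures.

β = 0.786

Leg 1: speed unknown; τ_1 = 35.81/γ_1.
Leg 2: β = 0.668; γ = 1/√(1 − 0.668²) = 1/√0.5538 = 1.344; τ_2 = 20.06/1.344 = 14.93 years.
Leg 3: γ = 1/√(1 − 0.717²) = 1/√0.4859 = 1.435; τ_3 = 45.59/1.435 = 31.78 years.
Total proper time: τ_1 + 14.93 + 31.78 = 68.85, so τ_1 = 68.85 − 46.71 = 22.14 years.
γ_1 = 35.81/22.14 = 1.617; β = √(1 − 1/γ²) = √0.6177.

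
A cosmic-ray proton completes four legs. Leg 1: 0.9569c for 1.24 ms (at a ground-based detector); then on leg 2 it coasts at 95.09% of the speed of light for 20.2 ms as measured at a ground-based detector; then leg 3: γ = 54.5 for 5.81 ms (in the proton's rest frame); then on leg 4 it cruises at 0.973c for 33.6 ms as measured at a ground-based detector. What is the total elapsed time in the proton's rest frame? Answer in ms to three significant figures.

τ = 20.2 ms

Leg 1: γ = 1/√(1 − 0.9569²) = 1/√0.08434 = 3.443; τ_1 = 1.24/3.443 = 0.3601 ms.
Leg 2: β = 0.9509; γ = 1/√(1 − 0.9509²) = 1/√0.09579 = 3.231; τ_2 = 20.2/3.231 = 6.252 ms.
Leg 3: 5.81 ms is already measured in the proton's rest frame.
Leg 4: γ = 1/√(1 − 0.973²) = 1/√0.05327 = 4.333; τ_4 = 33.6/4.333 = 7.755 ms.
Total: 0.3601 + 6.252 + 5.810 + 7.755 ms.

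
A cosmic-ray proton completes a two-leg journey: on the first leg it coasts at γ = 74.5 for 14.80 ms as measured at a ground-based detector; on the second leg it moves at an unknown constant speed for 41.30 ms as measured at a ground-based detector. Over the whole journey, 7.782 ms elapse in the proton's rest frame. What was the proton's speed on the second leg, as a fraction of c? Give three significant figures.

β = 0.983

Leg 1: γ = 74.5; τ_1 = 14.80/74.50 = 0.1987 ms.
Leg 2: speed unknown; τ_2 = 41.30/γ_2.
Total proper time: 0.1987 + τ_2 = 7.782, so τ_2 = 7.782 − 0.1987 = 7.583 ms.
γ_2 = 41.30/7.583 = 5.446; β = √(1 − 1/γ²) = √0.9663.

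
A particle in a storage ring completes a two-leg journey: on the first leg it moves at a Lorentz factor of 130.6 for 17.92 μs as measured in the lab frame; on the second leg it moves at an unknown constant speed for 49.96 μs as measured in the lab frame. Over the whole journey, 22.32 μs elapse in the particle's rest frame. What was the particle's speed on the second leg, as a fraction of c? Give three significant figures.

Leg 1: γ = 130.6; τ_1 = 17.92/130.6 = 0.1372 μs.
Leg 2: speed unknown; τ_2 = 49.96/γ_2.
Total proper time: 0.1372 + τ_2 = 22.32, so τ_2 = 22.32 − 0.1372 = 22.18 μs.
γ_2 = 49.96/22.18 = 2.252; β = √(1 − 1/γ²) = √0.8029.

β = 0.896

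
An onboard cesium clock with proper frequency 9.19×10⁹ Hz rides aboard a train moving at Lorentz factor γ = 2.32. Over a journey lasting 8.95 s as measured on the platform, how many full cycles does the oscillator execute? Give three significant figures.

N = 3.55×10¹⁰

γ = 2.32
The oscillator's own cycle count is N = f × τ where τ is the proper time on the train. τ = Δt/γ = 8.95/2.320 = 3.858 s = 3.858×10⁰ s.
N = 9.19×10⁹ × 3.858×10⁰ = 3.545×10¹⁰.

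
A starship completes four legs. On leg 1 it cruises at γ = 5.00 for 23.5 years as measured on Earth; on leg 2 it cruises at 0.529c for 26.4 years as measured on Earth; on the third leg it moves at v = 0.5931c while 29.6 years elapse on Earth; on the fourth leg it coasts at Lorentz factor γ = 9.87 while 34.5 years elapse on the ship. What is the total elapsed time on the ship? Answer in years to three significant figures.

Leg 1: γ = 5.00; τ_1 = 23.5/5.000 = 4.700 years.
Leg 2: γ = 1/√(1 − 0.529²) = 1/√0.7202 = 1.178; τ_2 = 26.4/1.178 = 22.40 years.
Leg 3: γ = 1/√(1 − 0.5931²) = 1/√0.6482 = 1.242; τ_3 = 29.6/1.242 = 23.83 years.
Leg 4: 34.5 years is already measured on the ship.
Total: 4.700 + 22.40 + 23.83 + 34.50 years.

τ = 85.4 years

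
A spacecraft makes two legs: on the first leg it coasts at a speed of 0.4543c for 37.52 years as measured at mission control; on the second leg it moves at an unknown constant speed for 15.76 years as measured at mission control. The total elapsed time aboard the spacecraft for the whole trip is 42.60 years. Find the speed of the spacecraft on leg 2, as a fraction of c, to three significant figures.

β = 0.813

Leg 1: γ = 1/√(1 − 0.4543²) = 1/√0.7936 = 1.123; τ_1 = 37.52/1.123 = 33.42 years.
Leg 2: speed unknown; τ_2 = 15.76/γ_2.
Total proper time: 33.42 + τ_2 = 42.60, so τ_2 = 42.60 − 33.42 = 9.175 years.
γ_2 = 15.76/9.175 = 1.718; β = √(1 − 1/γ²) = √0.6611.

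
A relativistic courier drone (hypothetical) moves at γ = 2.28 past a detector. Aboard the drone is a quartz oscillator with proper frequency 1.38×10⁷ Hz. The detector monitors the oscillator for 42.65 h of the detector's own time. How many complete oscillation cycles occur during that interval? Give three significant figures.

N = 9.29×10¹¹

γ = 2.28
During 42.65 h of lab time, the oscillator's proper time advances by τ = Δt/γ = 42.65/2.280 = 18.71 h = 6.734×10⁴ s.
N = f × τ = 1.38×10⁷ × 6.734×10⁴ = 9.293×10¹¹.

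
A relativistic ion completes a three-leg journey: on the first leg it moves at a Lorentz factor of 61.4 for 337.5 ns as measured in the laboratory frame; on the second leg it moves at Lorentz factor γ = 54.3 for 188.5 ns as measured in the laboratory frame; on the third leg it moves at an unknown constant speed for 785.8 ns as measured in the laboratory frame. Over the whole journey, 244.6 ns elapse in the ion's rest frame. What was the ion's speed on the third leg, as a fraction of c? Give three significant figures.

β = 0.954

Leg 1: γ = 61.4; τ_1 = 337.5/61.40 = 5.497 ns.
Leg 2: γ = 54.3; τ_2 = 188.5/54.30 = 3.471 ns.
Leg 3: speed unknown; τ_3 = 785.8/γ_3.
Total proper time: 5.497 + 3.471 + τ_3 = 244.6, so τ_3 = 244.6 − 8.968 = 235.6 ns.
γ_3 = 785.8/235.6 = 3.335; β = √(1 − 1/γ²) = √0.9101.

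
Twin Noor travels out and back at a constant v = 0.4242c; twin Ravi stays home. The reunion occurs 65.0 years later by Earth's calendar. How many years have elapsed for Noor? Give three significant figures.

τ = 58.9 years

γ = 1/√(1 − 0.4242²) = 1/√0.8201 = 1.104
Noor's clock measures proper time along the trip: τ = Δt/γ = 65.0/1.104 years.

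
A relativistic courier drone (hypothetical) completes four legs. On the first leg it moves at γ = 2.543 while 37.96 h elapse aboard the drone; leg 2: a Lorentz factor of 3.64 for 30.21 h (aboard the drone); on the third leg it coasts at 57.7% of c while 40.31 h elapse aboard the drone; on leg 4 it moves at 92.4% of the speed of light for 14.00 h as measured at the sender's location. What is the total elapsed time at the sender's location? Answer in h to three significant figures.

Leg 1: γ = 2.543; Δt_1 = 2.543 × 37.96 = 96.53 h.
Leg 2: γ = 3.64; Δt_2 = 3.640 × 30.21 = 110.0 h.
Leg 3: β = 0.577; γ = 1/√(1 − 0.577²) = 1/√0.6671 = 1.224; Δt_3 = 1.224 × 40.31 = 49.35 h.
Leg 4: 14.00 h is already measured at the sender's location.
Total: 96.53 + 110.0 + 49.35 + 14.00 h.

Δt = 270 h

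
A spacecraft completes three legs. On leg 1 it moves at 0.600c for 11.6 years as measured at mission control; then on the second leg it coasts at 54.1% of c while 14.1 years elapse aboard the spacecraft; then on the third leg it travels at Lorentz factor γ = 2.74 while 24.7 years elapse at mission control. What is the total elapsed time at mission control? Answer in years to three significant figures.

Leg 1: 11.6 years is already measured at mission control.
Leg 2: β = 0.541; γ = 1/√(1 − 0.541²) = 1/√0.7073 = 1.189; Δt_2 = 1.189 × 14.1 = 16.77 years.
Leg 3: 24.7 years is already measured at mission control.
Total: 11.60 + 16.77 + 24.70 years.

Δt = 53.1 years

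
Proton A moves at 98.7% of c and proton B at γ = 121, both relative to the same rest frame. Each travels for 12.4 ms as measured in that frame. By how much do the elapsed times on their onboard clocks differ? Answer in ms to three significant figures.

|τ_A − τ_B| = 1.89 ms

A: β = 0.987; γ = 1/√(1 − 0.987²) = 1/√0.02583 = 6.222; τ_A = 12.4/6.222 = 1.993 ms.
B: γ = 121; τ_B = 12.4/121.0 = 0.1025 ms.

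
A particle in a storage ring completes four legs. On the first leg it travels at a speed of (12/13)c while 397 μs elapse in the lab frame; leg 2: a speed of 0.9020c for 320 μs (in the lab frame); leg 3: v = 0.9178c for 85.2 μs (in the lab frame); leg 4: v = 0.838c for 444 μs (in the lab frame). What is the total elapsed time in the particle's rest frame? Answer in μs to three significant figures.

τ = 567 μs

Leg 1: γ = 1/√(1 − (12/13)²) = 13/5 = 2.600; τ_1 = 397/2.600 = 152.7 μs.
Leg 2: γ = 1/√(1 − 0.9020²) = 1/√0.1864 = 2.316; τ_2 = 320/2.316 = 138.2 μs.
Leg 3: γ = 1/√(1 − 0.9178²) = 1/√0.1576 = 2.519; τ_3 = 85.2/2.519 = 33.83 μs.
Leg 4: γ = 1/√(1 − 0.838²) = 1/√0.2978 = 1.833; τ_4 = 444/1.833 = 242.3 μs.
Total: 152.7 + 138.2 + 33.83 + 242.3 μs.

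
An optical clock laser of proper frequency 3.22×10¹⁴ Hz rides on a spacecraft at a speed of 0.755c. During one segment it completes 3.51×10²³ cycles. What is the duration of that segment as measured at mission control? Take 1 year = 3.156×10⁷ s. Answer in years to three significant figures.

Δt = 52.7 years

γ = 1/√(1 − 0.755²) = 1/√0.4300 = 1.525
Proper time for N cycles: τ = N/f = 3.51×10²³/(3.22×10¹⁴) = 1.090×10⁹ s = 34.54 years.
Lab-frame duration Δt = γτ = 1.525 × 34.54 = 52.67 years.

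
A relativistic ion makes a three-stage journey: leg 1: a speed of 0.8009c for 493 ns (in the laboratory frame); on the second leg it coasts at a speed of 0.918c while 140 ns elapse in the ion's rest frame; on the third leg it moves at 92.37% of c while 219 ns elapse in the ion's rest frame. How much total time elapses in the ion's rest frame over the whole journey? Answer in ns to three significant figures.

Leg 1: γ = 1/√(1 − 0.8009²) = 1/√0.3586 = 1.670; τ_1 = 493/1.670 = 295.2 ns.
Leg 2: 140 ns is already measured in the ion's rest frame.
Leg 3: 219 ns is already measured in the ion's rest frame.
Total: 295.2 + 140.0 + 219.0 ns.

τ = 654 ns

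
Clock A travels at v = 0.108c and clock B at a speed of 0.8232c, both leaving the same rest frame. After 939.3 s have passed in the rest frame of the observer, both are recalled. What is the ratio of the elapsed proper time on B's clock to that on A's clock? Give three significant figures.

A: γ = 1/√(1 − 0.108²) = 1/√0.9883 = 1.006. B: γ = 1/√(1 − 0.8232²) = 1/√0.3223 = 1.761.
τ_A/τ_B = γ_B/γ_A = 1.761/1.006 = 1.751, so τ_B/τ_A = 0.5711.

τ_B/τ_A = 0.571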